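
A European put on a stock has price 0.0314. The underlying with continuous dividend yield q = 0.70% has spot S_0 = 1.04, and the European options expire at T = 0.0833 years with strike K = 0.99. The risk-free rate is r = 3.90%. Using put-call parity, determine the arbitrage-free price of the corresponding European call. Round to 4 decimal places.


Answer: Call price = 0.0840

Derivation:
Put-call parity: C - P = S_0 * exp(-qT) - K * exp(-rT).
S_0 * exp(-qT) = 1.0400 * 0.99941707 = 1.03939375
K * exp(-rT) = 0.9900 * 0.99675657 = 0.98678901
C = P + S*exp(-qT) - K*exp(-rT)
C = 0.0314 + 1.03939375 - 0.98678901 = 0.0840


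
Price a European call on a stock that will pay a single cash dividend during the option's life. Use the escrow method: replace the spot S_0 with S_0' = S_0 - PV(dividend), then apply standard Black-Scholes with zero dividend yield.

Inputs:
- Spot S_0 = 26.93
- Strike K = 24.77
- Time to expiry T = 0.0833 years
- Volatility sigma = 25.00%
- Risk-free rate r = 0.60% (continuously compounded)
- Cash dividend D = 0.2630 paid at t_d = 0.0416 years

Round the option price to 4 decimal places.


PV(D) = D * exp(-r * t_d) = 0.2630 * 0.99975043 = 0.26293436
S_0' = S_0 - PV(D) = 26.9300 - 0.26293436 = 26.66706564
d1 = (ln(S_0'/K) + (r + sigma^2/2)*T) / (sigma*sqrt(T)) = 1.06575682
d2 = d1 - sigma*sqrt(T) = 0.99360247
exp(-rT) = 0.99950032
N(d1) = 0.85673321; N(d2) = 0.83979178
C = S_0' * N(d1) - K * exp(-rT) * N(d2) = 26.66706564 * 0.85673321 - 24.7700 * 0.99950032 * 0.83979178 = 2.0553

Answer: Price = 2.0553


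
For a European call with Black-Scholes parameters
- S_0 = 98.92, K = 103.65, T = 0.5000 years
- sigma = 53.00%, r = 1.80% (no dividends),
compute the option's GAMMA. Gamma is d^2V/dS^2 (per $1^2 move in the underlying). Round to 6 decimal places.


d1 = 0.0867649473; d2 = -0.2880016468
phi(d1) = 0.3974434531; exp(-qT) = 1.0000000000; exp(-rT) = 0.9910403788
Gamma = exp(-qT) * phi(d1) / (S * sigma * sqrt(T)) = 1.0000000000 * 0.3974434531 / (98.9200 * 0.5300 * 0.7071067812) = 0.010721

Answer: Gamma = 0.010721


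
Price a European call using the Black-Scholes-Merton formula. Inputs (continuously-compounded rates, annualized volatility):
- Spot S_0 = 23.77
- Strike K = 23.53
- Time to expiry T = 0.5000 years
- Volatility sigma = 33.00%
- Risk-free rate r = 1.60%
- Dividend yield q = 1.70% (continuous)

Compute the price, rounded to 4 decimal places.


Answer: Price = 2.2936

Derivation:
d1 = (ln(S/K) + (r - q + 0.5*sigma^2) * T) / (sigma * sqrt(T)) = 0.15801942
d2 = d1 - sigma * sqrt(T) = -0.07532582
exp(-rT) = 0.99203191; exp(-qT) = 0.99153602
C = S_0 * exp(-qT) * N(d1) - K * exp(-rT) * N(d2)
N(d1) = 0.56277925; N(d2) = 0.46997774
C = 23.7700 * 0.99153602 * 0.56277925 - 23.5300 * 0.99203191 * 0.46997774 = 2.2936


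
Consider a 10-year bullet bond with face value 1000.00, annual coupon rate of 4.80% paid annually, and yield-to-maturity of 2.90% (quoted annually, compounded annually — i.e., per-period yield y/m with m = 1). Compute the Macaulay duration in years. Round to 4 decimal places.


Coupon per period c = face * coupon_rate / m = 48.000000
Periods per year m = 1; per-period yield y/m = 0.029000
Number of cashflows N = 10
Cashflows (t years, CF_t, discount factor 1/(1+y/m)^(m*t), PV):
  t = 1.0000: CF_t = 48.000000, DF = 0.971817, PV = 46.647230
  t = 2.0000: CF_t = 48.000000, DF = 0.944429, PV = 45.332585
  t = 3.0000: CF_t = 48.000000, DF = 0.917812, PV = 44.054991
  t = 4.0000: CF_t = 48.000000, DF = 0.891946, PV = 42.813402
  t = 5.0000: CF_t = 48.000000, DF = 0.866808, PV = 41.606805
  t = 6.0000: CF_t = 48.000000, DF = 0.842379, PV = 40.434212
  t = 7.0000: CF_t = 48.000000, DF = 0.818639, PV = 39.294667
  t = 8.0000: CF_t = 48.000000, DF = 0.795567, PV = 38.187237
  t = 9.0000: CF_t = 48.000000, DF = 0.773146, PV = 37.111018
  t = 10.0000: CF_t = 1048.000000, DF = 0.751357, PV = 787.421983
Price P = sum_t PV_t = 1162.904130
Macaulay numerator sum_t t * PV_t:
  t * PV_t at t = 1.0000: 46.647230
  t * PV_t at t = 2.0000: 90.665171
  t * PV_t at t = 3.0000: 132.164972
  t * PV_t at t = 4.0000: 171.253608
  t * PV_t at t = 5.0000: 208.034023
  t * PV_t at t = 6.0000: 242.605275
  t * PV_t at t = 7.0000: 275.062670
  t * PV_t at t = 8.0000: 305.497898
  t * PV_t at t = 9.0000: 333.999160
  t * PV_t at t = 10.0000: 7874.219828
Macaulay duration D = (sum_t t * PV_t) / P = 9680.149834 / 1162.904130 = 8.324117

Answer: Macaulay duration = 8.3241 years


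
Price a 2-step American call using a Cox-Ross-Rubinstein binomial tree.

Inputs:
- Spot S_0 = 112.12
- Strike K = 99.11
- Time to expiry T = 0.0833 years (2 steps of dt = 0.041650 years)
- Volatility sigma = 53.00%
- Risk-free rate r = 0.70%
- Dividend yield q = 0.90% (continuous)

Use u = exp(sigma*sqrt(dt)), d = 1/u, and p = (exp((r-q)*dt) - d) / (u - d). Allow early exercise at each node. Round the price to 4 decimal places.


Answer: Price = V(0,0) = 15.4387

Derivation:
dt = T/N = 0.041650
u = exp(sigma*sqrt(dt)) = 1.114231; d = 1/u = 0.897480
p = (exp((r-q)*dt) - d) / (u - d) = 0.472601
Discount per step: exp(-r*dt) = 0.999708
Stock lattice S(k, i) with i counting down-moves:
  k=0: S(0,0) = 112.1200
  k=1: S(1,0) = 124.9275; S(1,1) = 100.6255
  k=2: S(2,0) = 139.1981; S(2,1) = 112.1200; S(2,2) = 90.3094
Terminal payoffs V(N, i) = max(S_T - K, 0):
  V(2,0) = 40.088092; V(2,1) = 13.010000; V(2,2) = 0.000000
Backward induction: V(k, i) = exp(-r*dt) * [p * V(k+1, i) + (1-p) * V(k+1, i+1)]; then take max(V_cont, immediate exercise) for American.
  V(1,0) = exp(-r*dt) * [p*40.088092 + (1-p)*13.010000] = 25.799610; exercise = 25.817539; V(1,0) = max -> 25.817539
  V(1,1) = exp(-r*dt) * [p*13.010000 + (1-p)*0.000000] = 6.146747; exercise = 1.515486; V(1,1) = max -> 6.146747
  V(0,0) = exp(-r*dt) * [p*25.817539 + (1-p)*6.146747] = 15.438681; exercise = 13.010000; V(0,0) = max -> 15.438681


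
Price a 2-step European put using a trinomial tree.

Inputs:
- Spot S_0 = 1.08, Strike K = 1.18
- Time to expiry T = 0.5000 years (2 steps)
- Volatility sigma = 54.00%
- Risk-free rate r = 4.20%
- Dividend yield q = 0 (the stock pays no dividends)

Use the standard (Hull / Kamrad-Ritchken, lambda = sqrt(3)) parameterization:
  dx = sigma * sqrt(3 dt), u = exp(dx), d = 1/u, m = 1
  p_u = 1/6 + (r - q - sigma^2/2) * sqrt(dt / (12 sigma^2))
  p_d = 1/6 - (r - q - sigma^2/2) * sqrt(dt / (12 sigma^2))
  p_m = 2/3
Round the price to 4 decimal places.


dt = T/N = 0.250000; dx = sigma*sqrt(3*dt) = 0.467654
u = exp(dx) = 1.596245; d = 1/u = 0.626470
p_u = 0.138922, p_m = 0.666667, p_d = 0.194412
Discount per step: exp(-r*dt) = 0.989555
Stock lattice S(k, j) with j the centered position index:
  k=0: S(0,+0) = 1.0800
  k=1: S(1,-1) = 0.6766; S(1,+0) = 1.0800; S(1,+1) = 1.7239
  k=2: S(2,-2) = 0.4239; S(2,-1) = 0.6766; S(2,+0) = 1.0800; S(2,+1) = 1.7239; S(2,+2) = 2.7518
Terminal payoffs V(N, j) = max(K - S_T, 0):
  V(2,-2) = 0.756138; V(2,-1) = 0.503412; V(2,+0) = 0.100000; V(2,+1) = 0.000000; V(2,+2) = 0.000000
Backward induction: V(k, j) = exp(-r*dt) * [p_u * V(k+1, j+1) + p_m * V(k+1, j) + p_d * V(k+1, j-1)]
  V(1,-1) = exp(-r*dt) * [p_u*0.100000 + p_m*0.503412 + p_d*0.756138] = 0.491316
  V(1,+0) = exp(-r*dt) * [p_u*0.000000 + p_m*0.100000 + p_d*0.503412] = 0.162817
  V(1,+1) = exp(-r*dt) * [p_u*0.000000 + p_m*0.000000 + p_d*0.100000] = 0.019238
  V(0,+0) = exp(-r*dt) * [p_u*0.019238 + p_m*0.162817 + p_d*0.491316] = 0.204576

Answer: Price = V(0,0) = 0.2046


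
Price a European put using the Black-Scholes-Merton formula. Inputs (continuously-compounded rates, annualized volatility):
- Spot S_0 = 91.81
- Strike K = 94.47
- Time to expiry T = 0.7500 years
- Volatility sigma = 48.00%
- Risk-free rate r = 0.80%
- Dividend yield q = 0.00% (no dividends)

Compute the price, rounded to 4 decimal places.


Answer: Price = 16.3587

Derivation:
d1 = (ln(S/K) + (r - q + 0.5*sigma^2) * T) / (sigma * sqrt(T)) = 0.15357253
d2 = d1 - sigma * sqrt(T) = -0.26211967
exp(-rT) = 0.99401796; exp(-qT) = 1.00000000
P = K * exp(-rT) * N(-d2) - S_0 * exp(-qT) * N(-d1)
N(-d1) = 0.43897340; N(-d2) = 0.60338541
P = 94.4700 * 0.99401796 * 0.60338541 - 91.8100 * 1.00000000 * 0.43897340 = 16.3587


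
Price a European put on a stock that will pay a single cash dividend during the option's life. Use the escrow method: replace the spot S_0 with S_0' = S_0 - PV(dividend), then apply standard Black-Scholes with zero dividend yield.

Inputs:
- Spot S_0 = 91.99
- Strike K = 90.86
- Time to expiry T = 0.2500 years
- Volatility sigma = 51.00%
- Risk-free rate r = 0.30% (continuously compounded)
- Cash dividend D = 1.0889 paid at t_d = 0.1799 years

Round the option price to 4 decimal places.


PV(D) = D * exp(-r * t_d) = 1.0889 * 0.99946045 = 1.08831248
S_0' = S_0 - PV(D) = 91.9900 - 1.08831248 = 90.90168752
d1 = (ln(S_0'/K) + (r + sigma^2/2)*T) / (sigma*sqrt(T)) = 0.13224002
d2 = d1 - sigma*sqrt(T) = -0.12275998
exp(-rT) = 0.99925028
N(-d1) = 0.44739722; N(-d2) = 0.54885142
P = K * exp(-rT) * N(-d2) - S_0' * N(-d1) = 90.8600 * 0.99925028 * 0.54885142 - 90.90168752 * 0.44739722 = 9.1621

Answer: Price = 9.1621


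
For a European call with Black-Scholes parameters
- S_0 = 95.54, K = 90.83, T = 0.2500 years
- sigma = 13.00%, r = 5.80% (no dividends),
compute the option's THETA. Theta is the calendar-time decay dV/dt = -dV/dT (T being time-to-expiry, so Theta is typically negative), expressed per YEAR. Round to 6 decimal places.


d1 = 1.0333520069; d2 = 0.9683520069
phi(d1) = 0.2339034821; exp(-qT) = 1.0000000000; exp(-rT) = 0.9856046187
Theta = -S*exp(-qT)*phi(d1)*sigma/(2*sqrt(T)) - r*K*exp(-rT)*N(d2) + q*S*exp(-qT)*N(d1)
N(d1) = 0.8492804013; N(d2) = 0.8335657002; sqrt(T) = 0.5000000000
Term 1 = -95.5400 * 1.0000000000 * 0.2339034821 * 0.1300 / (2 * 0.5000000000) = -2.9051280284
Term 2 = -0.0580 * 90.8300 * 0.9856046187 * 0.8335657002 = -4.3281257825
Term 3 = 0 (no dividend yield, q = 0)
Theta = -2.9051280284 + (-4.3281257825) + (0.0000000000) = -7.233254

Answer: Theta = -7.233254


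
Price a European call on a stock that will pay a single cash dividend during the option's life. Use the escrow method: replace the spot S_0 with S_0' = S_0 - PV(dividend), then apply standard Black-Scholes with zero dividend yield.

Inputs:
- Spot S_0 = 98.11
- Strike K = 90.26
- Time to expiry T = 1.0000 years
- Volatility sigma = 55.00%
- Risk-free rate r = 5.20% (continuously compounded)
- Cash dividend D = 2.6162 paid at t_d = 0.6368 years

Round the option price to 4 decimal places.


Answer: Price = 24.9611

Derivation:
PV(D) = D * exp(-r * t_d) = 2.6162 * 0.96742865 = 2.53098684
S_0' = S_0 - PV(D) = 98.1100 - 2.53098684 = 95.57901316
d1 = (ln(S_0'/K) + (r + sigma^2/2)*T) / (sigma*sqrt(T)) = 0.47365250
d2 = d1 - sigma*sqrt(T) = -0.07634750
exp(-rT) = 0.94932887
N(d1) = 0.68212613; N(d2) = 0.46957132
C = S_0' * N(d1) - K * exp(-rT) * N(d2) = 95.57901316 * 0.68212613 - 90.2600 * 0.94932887 * 0.46957132 = 24.9611


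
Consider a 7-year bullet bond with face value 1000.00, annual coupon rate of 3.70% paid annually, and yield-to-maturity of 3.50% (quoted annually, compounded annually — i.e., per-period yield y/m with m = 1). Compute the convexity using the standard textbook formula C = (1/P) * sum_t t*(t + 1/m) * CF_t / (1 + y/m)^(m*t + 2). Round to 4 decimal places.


Answer: Convexity = 45.3433

Derivation:
Coupon per period c = face * coupon_rate / m = 37.000000
Periods per year m = 1; per-period yield y/m = 0.035000
Number of cashflows N = 7
Cashflows (t years, CF_t, discount factor 1/(1+y/m)^(m*t), PV):
  t = 1.0000: CF_t = 37.000000, DF = 0.966184, PV = 35.748792
  t = 2.0000: CF_t = 37.000000, DF = 0.933511, PV = 34.539896
  t = 3.0000: CF_t = 37.000000, DF = 0.901943, PV = 33.371880
  t = 4.0000: CF_t = 37.000000, DF = 0.871442, PV = 32.243362
  t = 5.0000: CF_t = 37.000000, DF = 0.841973, PV = 31.153007
  t = 6.0000: CF_t = 37.000000, DF = 0.813501, PV = 30.099524
  t = 7.0000: CF_t = 1037.000000, DF = 0.785991, PV = 815.072626
Price P = sum_t PV_t = 1012.229088
Convexity numerator sum_t t*(t + 1/m) * CF_t / (1+y/m)^(m*t + 2):
  t = 1.0000: term = 66.743760
  t = 2.0000: term = 193.460175
  t = 3.0000: term = 373.836086
  t = 4.0000: term = 601.990477
  t = 5.0000: term = 872.449966
  t = 6.0000: term = 1180.125558
  t = 7.0000: term = 42609.225017
Convexity = (1/P) * sum = 45897.831039 / 1012.229088 = 45.343324


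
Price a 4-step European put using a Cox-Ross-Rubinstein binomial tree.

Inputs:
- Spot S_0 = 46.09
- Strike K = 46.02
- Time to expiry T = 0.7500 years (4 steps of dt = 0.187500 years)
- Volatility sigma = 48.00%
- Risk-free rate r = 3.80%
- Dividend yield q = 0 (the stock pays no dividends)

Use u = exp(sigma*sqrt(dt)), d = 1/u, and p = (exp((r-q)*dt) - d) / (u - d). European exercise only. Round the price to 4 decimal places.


Answer: Price = V(0,0) = 6.3771

Derivation:
dt = T/N = 0.187500
u = exp(sigma*sqrt(dt)) = 1.231024; d = 1/u = 0.812332
p = (exp((r-q)*dt) - d) / (u - d) = 0.465303
Discount per step: exp(-r*dt) = 0.992900
Stock lattice S(k, i) with i counting down-moves:
  k=0: S(0,0) = 46.0900
  k=1: S(1,0) = 56.7379; S(1,1) = 37.4404
  k=2: S(2,0) = 69.8457; S(2,1) = 46.0900; S(2,2) = 30.4140
  k=3: S(3,0) = 85.9817; S(3,1) = 56.7379; S(3,2) = 37.4404; S(3,3) = 24.7063
  k=4: S(4,0) = 105.8455; S(4,1) = 69.8457; S(4,2) = 46.0900; S(4,3) = 30.4140; S(4,4) = 20.0697
Terminal payoffs V(N, i) = max(K - S_T, 0):
  V(4,0) = 0.000000; V(4,1) = 0.000000; V(4,2) = 0.000000; V(4,3) = 15.605976; V(4,4) = 25.950292
Backward induction: V(k, i) = exp(-r*dt) * [p * V(k+1, i) + (1-p) * V(k+1, i+1)].
  V(3,0) = exp(-r*dt) * [p*0.000000 + (1-p)*0.000000] = 0.000000
  V(3,1) = exp(-r*dt) * [p*0.000000 + (1-p)*0.000000] = 0.000000
  V(3,2) = exp(-r*dt) * [p*0.000000 + (1-p)*15.605976] = 8.285229
  V(3,3) = exp(-r*dt) * [p*15.605976 + (1-p)*25.950292] = 20.986987
  V(2,0) = exp(-r*dt) * [p*0.000000 + (1-p)*0.000000] = 0.000000
  V(2,1) = exp(-r*dt) * [p*0.000000 + (1-p)*8.285229] = 4.398636
  V(2,2) = exp(-r*dt) * [p*8.285229 + (1-p)*20.986987] = 14.969783
  V(1,0) = exp(-r*dt) * [p*0.000000 + (1-p)*4.398636] = 2.335241
  V(1,1) = exp(-r*dt) * [p*4.398636 + (1-p)*14.969783] = 9.979640
  V(0,0) = exp(-r*dt) * [p*2.335241 + (1-p)*9.979640] = 6.377081


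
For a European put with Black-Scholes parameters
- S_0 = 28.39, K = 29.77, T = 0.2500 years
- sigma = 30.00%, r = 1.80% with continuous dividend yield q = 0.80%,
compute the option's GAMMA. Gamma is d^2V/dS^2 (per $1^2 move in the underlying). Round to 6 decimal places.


d1 = -0.2247613636; d2 = -0.3747613636
phi(d1) = 0.3889916626; exp(-qT) = 0.9980019987; exp(-rT) = 0.9955101098
Gamma = exp(-qT) * phi(d1) / (S * sigma * sqrt(T)) = 0.9980019987 * 0.3889916626 / (28.3900 * 0.3000 * 0.5000000000) = 0.091162

Answer: Gamma = 0.091162


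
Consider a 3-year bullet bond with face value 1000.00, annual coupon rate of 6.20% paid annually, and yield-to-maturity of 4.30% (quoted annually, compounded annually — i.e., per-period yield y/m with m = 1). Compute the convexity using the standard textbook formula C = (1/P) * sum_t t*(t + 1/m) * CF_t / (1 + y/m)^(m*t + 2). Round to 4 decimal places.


Answer: Convexity = 10.2130

Derivation:
Coupon per period c = face * coupon_rate / m = 62.000000
Periods per year m = 1; per-period yield y/m = 0.043000
Number of cashflows N = 3
Cashflows (t years, CF_t, discount factor 1/(1+y/m)^(m*t), PV):
  t = 1.0000: CF_t = 62.000000, DF = 0.958773, PV = 59.443912
  t = 2.0000: CF_t = 62.000000, DF = 0.919245, PV = 56.993204
  t = 3.0000: CF_t = 1062.000000, DF = 0.881347, PV = 935.990825
Price P = sum_t PV_t = 1052.427941
Convexity numerator sum_t t*(t + 1/m) * CF_t / (1+y/m)^(m*t + 2):
  t = 1.0000: term = 109.287064
  t = 2.0000: term = 314.344384
  t = 3.0000: term = 10324.861168
Convexity = (1/P) * sum = 10748.492616 / 1052.427941 = 10.213044


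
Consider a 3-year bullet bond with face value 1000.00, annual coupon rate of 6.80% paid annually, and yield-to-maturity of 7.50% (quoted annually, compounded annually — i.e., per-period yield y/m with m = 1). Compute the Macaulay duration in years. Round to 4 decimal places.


Answer: Macaulay duration = 2.8112 years

Derivation:
Coupon per period c = face * coupon_rate / m = 68.000000
Periods per year m = 1; per-period yield y/m = 0.075000
Number of cashflows N = 3
Cashflows (t years, CF_t, discount factor 1/(1+y/m)^(m*t), PV):
  t = 1.0000: CF_t = 68.000000, DF = 0.930233, PV = 63.255814
  t = 2.0000: CF_t = 68.000000, DF = 0.865333, PV = 58.842618
  t = 3.0000: CF_t = 1068.000000, DF = 0.804961, PV = 859.697888
Price P = sum_t PV_t = 981.796320
Macaulay numerator sum_t t * PV_t:
  t * PV_t at t = 1.0000: 63.255814
  t * PV_t at t = 2.0000: 117.685235
  t * PV_t at t = 3.0000: 2579.093665
Macaulay duration D = (sum_t t * PV_t) / P = 2760.034714 / 981.796320 = 2.811209


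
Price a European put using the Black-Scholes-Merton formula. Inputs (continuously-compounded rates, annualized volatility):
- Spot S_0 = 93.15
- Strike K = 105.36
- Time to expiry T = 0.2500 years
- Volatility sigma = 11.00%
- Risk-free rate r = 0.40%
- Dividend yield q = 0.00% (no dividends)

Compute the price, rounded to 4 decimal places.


Answer: Price = 12.1297

Derivation:
d1 = (ln(S/K) + (r - q + 0.5*sigma^2) * T) / (sigma * sqrt(T)) = -2.19380837
d2 = d1 - sigma * sqrt(T) = -2.24880837
exp(-rT) = 0.99900050; exp(-qT) = 1.00000000
P = K * exp(-rT) * N(-d2) - S_0 * exp(-qT) * N(-d1)
N(-d1) = 0.98587541; N(-d2) = 0.98773765
P = 105.3600 * 0.99900050 * 0.98773765 - 93.1500 * 1.00000000 * 0.98587541 = 12.1297


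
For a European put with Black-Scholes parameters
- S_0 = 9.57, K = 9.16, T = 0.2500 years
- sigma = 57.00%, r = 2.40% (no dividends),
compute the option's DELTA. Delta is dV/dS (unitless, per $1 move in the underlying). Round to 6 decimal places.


d1 = 0.3171913220; d2 = 0.0321913220
phi(d1) = 0.3793698468; exp(-qT) = 1.0000000000; exp(-rT) = 0.9940179641
N(-d1) = 0.3755492171
Delta = -exp(-qT) * N(-d1) = -1.0000000000 * 0.3755492171 = -0.375549

Answer: Delta = -0.375549


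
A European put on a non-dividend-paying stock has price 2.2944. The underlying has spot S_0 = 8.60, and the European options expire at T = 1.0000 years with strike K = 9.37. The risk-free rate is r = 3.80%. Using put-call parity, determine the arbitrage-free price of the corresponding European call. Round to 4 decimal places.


Put-call parity: C - P = S_0 * exp(-qT) - K * exp(-rT).
S_0 * exp(-qT) = 8.6000 * 1.00000000 = 8.60000000
K * exp(-rT) = 9.3700 * 0.96271294 = 9.02062026
C = P + S*exp(-qT) - K*exp(-rT)
C = 2.2944 + 8.60000000 - 9.02062026 = 1.8738

Answer: Call price = 1.8738


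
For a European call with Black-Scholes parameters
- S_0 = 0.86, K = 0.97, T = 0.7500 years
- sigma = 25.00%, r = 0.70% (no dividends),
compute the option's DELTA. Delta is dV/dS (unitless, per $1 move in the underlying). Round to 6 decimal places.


Answer: Delta = 0.335989

Derivation:
d1 = -0.4234341480; d2 = -0.6399404989
phi(d1) = 0.3647340679; exp(-qT) = 1.0000000000; exp(-rT) = 0.9947637572
N(d1) = 0.3359892674
Delta = exp(-qT) * N(d1) = 1.0000000000 * 0.3359892674 = 0.335989


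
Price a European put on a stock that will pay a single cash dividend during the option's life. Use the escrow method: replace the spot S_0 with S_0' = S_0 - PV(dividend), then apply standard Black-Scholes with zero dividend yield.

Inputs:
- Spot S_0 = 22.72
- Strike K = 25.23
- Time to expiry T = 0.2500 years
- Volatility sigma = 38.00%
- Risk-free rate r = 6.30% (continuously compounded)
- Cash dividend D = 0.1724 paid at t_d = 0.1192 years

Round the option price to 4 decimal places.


PV(D) = D * exp(-r * t_d) = 0.1724 * 0.99251853 = 0.17111019
S_0' = S_0 - PV(D) = 22.7200 - 0.17111019 = 22.54888981
d1 = (ln(S_0'/K) + (r + sigma^2/2)*T) / (sigma*sqrt(T)) = -0.41341016
d2 = d1 - sigma*sqrt(T) = -0.60341016
exp(-rT) = 0.98437338
N(-d1) = 0.66034693; N(-d2) = 0.72688207
P = K * exp(-rT) * N(-d2) - S_0' * N(-d1) = 25.2300 * 0.98437338 * 0.72688207 - 22.54888981 * 0.66034693 = 3.1626

Answer: Price = 3.1626


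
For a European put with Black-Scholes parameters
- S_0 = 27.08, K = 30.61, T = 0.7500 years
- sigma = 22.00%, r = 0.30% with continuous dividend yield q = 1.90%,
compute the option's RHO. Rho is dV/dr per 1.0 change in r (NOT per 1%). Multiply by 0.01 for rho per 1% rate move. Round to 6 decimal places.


d1 = -0.6108434338; d2 = -0.8013690227
phi(d1) = 0.3310441981; exp(-qT) = 0.9858510507; exp(-rT) = 0.9977525294
N(-d2) = 0.7885409785
Rho = -K*T*exp(-rT)*N(-d2) = -30.6100 * 0.7500 * 0.9977525294 * 0.7885409785 = -18.062244

Answer: Rho = -18.062244


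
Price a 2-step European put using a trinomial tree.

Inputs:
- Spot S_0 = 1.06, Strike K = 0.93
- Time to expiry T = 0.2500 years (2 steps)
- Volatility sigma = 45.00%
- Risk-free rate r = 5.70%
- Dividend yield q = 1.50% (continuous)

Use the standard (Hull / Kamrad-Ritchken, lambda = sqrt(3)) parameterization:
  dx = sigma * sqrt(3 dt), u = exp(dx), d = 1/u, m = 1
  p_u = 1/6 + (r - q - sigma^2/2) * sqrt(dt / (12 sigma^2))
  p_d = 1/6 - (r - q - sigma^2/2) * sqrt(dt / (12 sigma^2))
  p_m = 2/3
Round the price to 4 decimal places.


dt = T/N = 0.125000; dx = sigma*sqrt(3*dt) = 0.275568
u = exp(dx) = 1.317278; d = 1/u = 0.759141
p_u = 0.153228, p_m = 0.666667, p_d = 0.180105
Discount per step: exp(-r*dt) = 0.992900
Stock lattice S(k, j) with j the centered position index:
  k=0: S(0,+0) = 1.0600
  k=1: S(1,-1) = 0.8047; S(1,+0) = 1.0600; S(1,+1) = 1.3963
  k=2: S(2,-2) = 0.6109; S(2,-1) = 0.8047; S(2,+0) = 1.0600; S(2,+1) = 1.3963; S(2,+2) = 1.8393
Terminal payoffs V(N, j) = max(K - S_T, 0):
  V(2,-2) = 0.319127; V(2,-1) = 0.125310; V(2,+0) = 0.000000; V(2,+1) = 0.000000; V(2,+2) = 0.000000
Backward induction: V(k, j) = exp(-r*dt) * [p_u * V(k+1, j+1) + p_m * V(k+1, j) + p_d * V(k+1, j-1)]
  V(1,-1) = exp(-r*dt) * [p_u*0.000000 + p_m*0.125310 + p_d*0.319127] = 0.140015
  V(1,+0) = exp(-r*dt) * [p_u*0.000000 + p_m*0.000000 + p_d*0.125310] = 0.022409
  V(1,+1) = exp(-r*dt) * [p_u*0.000000 + p_m*0.000000 + p_d*0.000000] = 0.000000
  V(0,+0) = exp(-r*dt) * [p_u*0.000000 + p_m*0.022409 + p_d*0.140015] = 0.039872

Answer: Price = V(0,0) = 0.0399


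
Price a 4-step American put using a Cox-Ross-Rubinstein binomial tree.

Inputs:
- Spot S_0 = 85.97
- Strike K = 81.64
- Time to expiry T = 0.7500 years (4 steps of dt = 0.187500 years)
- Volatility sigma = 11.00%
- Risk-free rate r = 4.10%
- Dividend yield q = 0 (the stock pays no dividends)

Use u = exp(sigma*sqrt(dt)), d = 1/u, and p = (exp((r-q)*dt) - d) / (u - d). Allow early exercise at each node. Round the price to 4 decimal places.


dt = T/N = 0.187500
u = exp(sigma*sqrt(dt)) = 1.048784; d = 1/u = 0.953485
p = (exp((r-q)*dt) - d) / (u - d) = 0.569073
Discount per step: exp(-r*dt) = 0.992342
Stock lattice S(k, i) with i counting down-moves:
  k=0: S(0,0) = 85.9700
  k=1: S(1,0) = 90.1640; S(1,1) = 81.9711
  k=2: S(2,0) = 94.5625; S(2,1) = 85.9700; S(2,2) = 78.1582
  k=3: S(3,0) = 99.1757; S(3,1) = 90.1640; S(3,2) = 81.9711; S(3,3) = 74.5227
  k=4: S(4,0) = 104.0138; S(4,1) = 94.5625; S(4,2) = 85.9700; S(4,3) = 78.1582; S(4,4) = 71.0563
Terminal payoffs V(N, i) = max(K - S_T, 0):
  V(4,0) = 0.000000; V(4,1) = 0.000000; V(4,2) = 0.000000; V(4,3) = 3.481751; V(4,4) = 10.583679
Backward induction: V(k, i) = exp(-r*dt) * [p * V(k+1, i) + (1-p) * V(k+1, i+1)]; then take max(V_cont, immediate exercise) for American.
  V(3,0) = exp(-r*dt) * [p*0.000000 + (1-p)*0.000000] = 0.000000; exercise = 0.000000; V(3,0) = max -> 0.000000
  V(3,1) = exp(-r*dt) * [p*0.000000 + (1-p)*0.000000] = 0.000000; exercise = 0.000000; V(3,1) = max -> 0.000000
  V(3,2) = exp(-r*dt) * [p*0.000000 + (1-p)*3.481751] = 1.488892; exercise = 0.000000; V(3,2) = max -> 1.488892
  V(3,3) = exp(-r*dt) * [p*3.481751 + (1-p)*10.583679] = 6.492067; exercise = 7.117268; V(3,3) = max -> 7.117268
  V(2,0) = exp(-r*dt) * [p*0.000000 + (1-p)*0.000000] = 0.000000; exercise = 0.000000; V(2,0) = max -> 0.000000
  V(2,1) = exp(-r*dt) * [p*0.000000 + (1-p)*1.488892] = 0.636691; exercise = 0.000000; V(2,1) = max -> 0.636691
  V(2,2) = exp(-r*dt) * [p*1.488892 + (1-p)*7.117268] = 3.884338; exercise = 3.481751; V(2,2) = max -> 3.884338
  V(1,0) = exp(-r*dt) * [p*0.000000 + (1-p)*0.636691] = 0.272266; exercise = 0.000000; V(1,0) = max -> 0.272266
  V(1,1) = exp(-r*dt) * [p*0.636691 + (1-p)*3.884338] = 2.020598; exercise = 0.000000; V(1,1) = max -> 2.020598
  V(0,0) = exp(-r*dt) * [p*0.272266 + (1-p)*2.020598] = 1.017816; exercise = 0.000000; V(0,0) = max -> 1.017816

Answer: Price = V(0,0) = 1.0178


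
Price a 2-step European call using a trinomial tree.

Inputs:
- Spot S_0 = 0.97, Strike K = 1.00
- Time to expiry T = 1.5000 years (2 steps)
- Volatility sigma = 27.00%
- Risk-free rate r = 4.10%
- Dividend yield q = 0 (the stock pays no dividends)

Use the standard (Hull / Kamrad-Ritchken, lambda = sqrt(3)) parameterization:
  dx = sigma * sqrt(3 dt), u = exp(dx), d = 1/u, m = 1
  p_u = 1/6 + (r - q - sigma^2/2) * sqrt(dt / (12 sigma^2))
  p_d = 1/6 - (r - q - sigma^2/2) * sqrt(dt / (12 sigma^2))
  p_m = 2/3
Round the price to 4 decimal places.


dt = T/N = 0.750000; dx = sigma*sqrt(3*dt) = 0.405000
u = exp(dx) = 1.499303; d = 1/u = 0.666977
p_u = 0.170880, p_m = 0.666667, p_d = 0.162454
Discount per step: exp(-r*dt) = 0.969718
Stock lattice S(k, j) with j the centered position index:
  k=0: S(0,+0) = 0.9700
  k=1: S(1,-1) = 0.6470; S(1,+0) = 0.9700; S(1,+1) = 1.4543
  k=2: S(2,-2) = 0.4315; S(2,-1) = 0.6470; S(2,+0) = 0.9700; S(2,+1) = 1.4543; S(2,+2) = 2.1805
Terminal payoffs V(N, j) = max(S_T - K, 0):
  V(2,-2) = 0.000000; V(2,-1) = 0.000000; V(2,+0) = 0.000000; V(2,+1) = 0.454323; V(2,+2) = 1.180471
Backward induction: V(k, j) = exp(-r*dt) * [p_u * V(k+1, j+1) + p_m * V(k+1, j) + p_d * V(k+1, j-1)]
  V(1,-1) = exp(-r*dt) * [p_u*0.000000 + p_m*0.000000 + p_d*0.000000] = 0.000000
  V(1,+0) = exp(-r*dt) * [p_u*0.454323 + p_m*0.000000 + p_d*0.000000] = 0.075284
  V(1,+1) = exp(-r*dt) * [p_u*1.180471 + p_m*0.454323 + p_d*0.000000] = 0.489320
  V(0,+0) = exp(-r*dt) * [p_u*0.489320 + p_m*0.075284 + p_d*0.000000] = 0.129752

Answer: Price = V(0,0) = 0.1298


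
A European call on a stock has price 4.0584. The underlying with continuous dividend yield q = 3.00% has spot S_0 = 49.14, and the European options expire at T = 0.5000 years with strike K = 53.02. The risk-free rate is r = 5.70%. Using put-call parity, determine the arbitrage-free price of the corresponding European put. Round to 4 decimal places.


Answer: Put price = 7.1803

Derivation:
Put-call parity: C - P = S_0 * exp(-qT) - K * exp(-rT).
S_0 * exp(-qT) = 49.1400 * 0.98511194 = 48.40840071
K * exp(-rT) = 53.0200 * 0.97190229 = 51.53025964
P = C - S*exp(-qT) + K*exp(-rT)
P = 4.0584 - 48.40840071 + 51.53025964 = 7.1803


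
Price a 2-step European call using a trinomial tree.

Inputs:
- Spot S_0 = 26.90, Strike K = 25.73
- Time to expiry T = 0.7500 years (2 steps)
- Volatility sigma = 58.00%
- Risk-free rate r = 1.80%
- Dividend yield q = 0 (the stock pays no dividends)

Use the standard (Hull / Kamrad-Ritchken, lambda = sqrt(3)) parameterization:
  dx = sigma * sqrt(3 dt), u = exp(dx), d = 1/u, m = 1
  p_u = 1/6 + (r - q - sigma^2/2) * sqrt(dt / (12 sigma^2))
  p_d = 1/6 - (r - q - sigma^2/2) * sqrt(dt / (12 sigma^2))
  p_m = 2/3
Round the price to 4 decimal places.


Answer: Price = V(0,0) = 5.3508

Derivation:
dt = T/N = 0.375000; dx = sigma*sqrt(3*dt) = 0.615183
u = exp(dx) = 1.849995; d = 1/u = 0.540542
p_u = 0.120888, p_m = 0.666667, p_d = 0.212446
Discount per step: exp(-r*dt) = 0.993273
Stock lattice S(k, j) with j the centered position index:
  k=0: S(0,+0) = 26.9000
  k=1: S(1,-1) = 14.5406; S(1,+0) = 26.9000; S(1,+1) = 49.7649
  k=2: S(2,-2) = 7.8598; S(2,-1) = 14.5406; S(2,+0) = 26.9000; S(2,+1) = 49.7649; S(2,+2) = 92.0647
Terminal payoffs V(N, j) = max(S_T - K, 0):
  V(2,-2) = 0.000000; V(2,-1) = 0.000000; V(2,+0) = 1.170000; V(2,+1) = 24.034864; V(2,+2) = 66.334746
Backward induction: V(k, j) = exp(-r*dt) * [p_u * V(k+1, j+1) + p_m * V(k+1, j) + p_d * V(k+1, j-1)]
  V(1,-1) = exp(-r*dt) * [p_u*1.170000 + p_m*0.000000 + p_d*0.000000] = 0.140487
  V(1,+0) = exp(-r*dt) * [p_u*24.034864 + p_m*1.170000 + p_d*0.000000] = 3.660723
  V(1,+1) = exp(-r*dt) * [p_u*66.334746 + p_m*24.034864 + p_d*1.170000] = 24.127441
  V(0,+0) = exp(-r*dt) * [p_u*24.127441 + p_m*3.660723 + p_d*0.140487] = 5.350797


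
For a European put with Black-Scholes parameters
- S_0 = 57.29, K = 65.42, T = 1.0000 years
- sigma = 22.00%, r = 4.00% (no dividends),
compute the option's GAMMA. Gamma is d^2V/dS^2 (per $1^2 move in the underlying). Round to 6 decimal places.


Answer: Gamma = 0.030155

Derivation:
d1 = -0.3113724259; d2 = -0.5313724259
phi(d1) = 0.3800642632; exp(-qT) = 1.0000000000; exp(-rT) = 0.9607894392
Gamma = exp(-qT) * phi(d1) / (S * sigma * sqrt(T)) = 1.0000000000 * 0.3800642632 / (57.2900 * 0.2200 * 1.0000000000) = 0.030155


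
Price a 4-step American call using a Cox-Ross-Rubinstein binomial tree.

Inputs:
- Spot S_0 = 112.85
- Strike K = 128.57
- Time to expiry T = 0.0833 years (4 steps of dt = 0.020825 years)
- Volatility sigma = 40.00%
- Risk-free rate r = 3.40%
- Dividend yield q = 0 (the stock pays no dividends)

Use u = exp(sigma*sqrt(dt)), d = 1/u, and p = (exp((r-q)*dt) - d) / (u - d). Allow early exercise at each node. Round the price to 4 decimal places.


Answer: Price = V(0,0) = 0.7922

Derivation:
dt = T/N = 0.020825
u = exp(sigma*sqrt(dt)) = 1.059422; d = 1/u = 0.943911
p = (exp((r-q)*dt) - d) / (u - d) = 0.491705
Discount per step: exp(-r*dt) = 0.999292
Stock lattice S(k, i) with i counting down-moves:
  k=0: S(0,0) = 112.8500
  k=1: S(1,0) = 119.5558; S(1,1) = 106.5203
  k=2: S(2,0) = 126.6600; S(2,1) = 112.8500; S(2,2) = 100.5457
  k=3: S(3,0) = 134.1864; S(3,1) = 119.5558; S(3,2) = 106.5203; S(3,3) = 94.9062
  k=4: S(4,0) = 142.1600; S(4,1) = 126.6600; S(4,2) = 112.8500; S(4,3) = 100.5457; S(4,4) = 89.5830
Terminal payoffs V(N, i) = max(S_T - K, 0):
  V(4,0) = 13.590033; V(4,1) = 0.000000; V(4,2) = 0.000000; V(4,3) = 0.000000; V(4,4) = 0.000000
Backward induction: V(k, i) = exp(-r*dt) * [p * V(k+1, i) + (1-p) * V(k+1, i+1)]; then take max(V_cont, immediate exercise) for American.
  V(3,0) = exp(-r*dt) * [p*13.590033 + (1-p)*0.000000] = 6.677558; exercise = 5.616408; V(3,0) = max -> 6.677558
  V(3,1) = exp(-r*dt) * [p*0.000000 + (1-p)*0.000000] = 0.000000; exercise = 0.000000; V(3,1) = max -> 0.000000
  V(3,2) = exp(-r*dt) * [p*0.000000 + (1-p)*0.000000] = 0.000000; exercise = 0.000000; V(3,2) = max -> 0.000000
  V(3,3) = exp(-r*dt) * [p*0.000000 + (1-p)*0.000000] = 0.000000; exercise = 0.000000; V(3,3) = max -> 0.000000
  V(2,0) = exp(-r*dt) * [p*6.677558 + (1-p)*0.000000] = 3.281065; exercise = 0.000000; V(2,0) = max -> 3.281065
  V(2,1) = exp(-r*dt) * [p*0.000000 + (1-p)*0.000000] = 0.000000; exercise = 0.000000; V(2,1) = max -> 0.000000
  V(2,2) = exp(-r*dt) * [p*0.000000 + (1-p)*0.000000] = 0.000000; exercise = 0.000000; V(2,2) = max -> 0.000000
  V(1,0) = exp(-r*dt) * [p*3.281065 + (1-p)*0.000000] = 1.612174; exercise = 0.000000; V(1,0) = max -> 1.612174
  V(1,1) = exp(-r*dt) * [p*0.000000 + (1-p)*0.000000] = 0.000000; exercise = 0.000000; V(1,1) = max -> 0.000000
  V(0,0) = exp(-r*dt) * [p*1.612174 + (1-p)*0.000000] = 0.792153; exercise = 0.000000; V(0,0) = max -> 0.792153


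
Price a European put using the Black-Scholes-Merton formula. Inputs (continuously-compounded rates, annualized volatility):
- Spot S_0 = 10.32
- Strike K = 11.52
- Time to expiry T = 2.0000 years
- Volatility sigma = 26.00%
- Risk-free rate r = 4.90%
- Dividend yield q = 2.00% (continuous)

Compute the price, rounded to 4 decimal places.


d1 = (ln(S/K) + (r - q + 0.5*sigma^2) * T) / (sigma * sqrt(T)) = 0.04242397
d2 = d1 - sigma * sqrt(T) = -0.32527155
exp(-rT) = 0.90664890; exp(-qT) = 0.96078944
P = K * exp(-rT) * N(-d2) - S_0 * exp(-qT) * N(-d1)
N(-d1) = 0.48308036; N(-d2) = 0.62751222
P = 11.5200 * 0.90664890 * 0.62751222 - 10.3200 * 0.96078944 * 0.48308036 = 1.7642

Answer: Price = 1.7642


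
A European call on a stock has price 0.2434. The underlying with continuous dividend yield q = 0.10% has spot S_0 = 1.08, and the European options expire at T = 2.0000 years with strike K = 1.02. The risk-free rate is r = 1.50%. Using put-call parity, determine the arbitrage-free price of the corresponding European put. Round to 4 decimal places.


Put-call parity: C - P = S_0 * exp(-qT) - K * exp(-rT).
S_0 * exp(-qT) = 1.0800 * 0.99800200 = 1.07784216
K * exp(-rT) = 1.0200 * 0.97044553 = 0.98985444
P = C - S*exp(-qT) + K*exp(-rT)
P = 0.2434 - 1.07784216 + 0.98985444 = 0.1554

Answer: Put price = 0.1554


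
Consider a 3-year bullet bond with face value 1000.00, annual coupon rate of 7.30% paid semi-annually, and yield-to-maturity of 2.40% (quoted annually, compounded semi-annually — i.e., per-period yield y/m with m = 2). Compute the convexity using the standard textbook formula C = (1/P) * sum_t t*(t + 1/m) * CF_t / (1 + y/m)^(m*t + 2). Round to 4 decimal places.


Answer: Convexity = 9.1912

Derivation:
Coupon per period c = face * coupon_rate / m = 36.500000
Periods per year m = 2; per-period yield y/m = 0.012000
Number of cashflows N = 6
Cashflows (t years, CF_t, discount factor 1/(1+y/m)^(m*t), PV):
  t = 0.5000: CF_t = 36.500000, DF = 0.988142, PV = 36.067194
  t = 1.0000: CF_t = 36.500000, DF = 0.976425, PV = 35.639519
  t = 1.5000: CF_t = 36.500000, DF = 0.964847, PV = 35.216916
  t = 2.0000: CF_t = 36.500000, DF = 0.953406, PV = 34.799325
  t = 2.5000: CF_t = 36.500000, DF = 0.942101, PV = 34.386684
  t = 3.0000: CF_t = 1036.500000, DF = 0.930930, PV = 964.908720
Price P = sum_t PV_t = 1141.018359
Convexity numerator sum_t t*(t + 1/m) * CF_t / (1+y/m)^(m*t + 2):
  t = 0.5000: term = 17.608458
  t = 1.0000: term = 52.198987
  t = 1.5000: term = 103.160053
  t = 2.0000: term = 169.894685
  t = 2.5000: term = 251.820186
  t = 3.0000: term = 9892.692400
Convexity = (1/P) * sum = 10487.374769 / 1141.018359 = 9.191241


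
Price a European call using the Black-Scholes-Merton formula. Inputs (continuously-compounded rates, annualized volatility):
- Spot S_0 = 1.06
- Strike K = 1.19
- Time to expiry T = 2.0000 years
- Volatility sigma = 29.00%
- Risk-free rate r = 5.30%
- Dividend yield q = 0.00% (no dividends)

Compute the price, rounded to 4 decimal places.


d1 = (ln(S/K) + (r - q + 0.5*sigma^2) * T) / (sigma * sqrt(T)) = 0.18144750
d2 = d1 - sigma * sqrt(T) = -0.22867443
exp(-rT) = 0.89942465; exp(-qT) = 1.00000000
C = S_0 * exp(-qT) * N(d1) - K * exp(-rT) * N(d2)
N(d1) = 0.57199183; N(d2) = 0.40956099
C = 1.0600 * 1.00000000 * 0.57199183 - 1.1900 * 0.89942465 * 0.40956099 = 0.1680

Answer: Price = 0.1680


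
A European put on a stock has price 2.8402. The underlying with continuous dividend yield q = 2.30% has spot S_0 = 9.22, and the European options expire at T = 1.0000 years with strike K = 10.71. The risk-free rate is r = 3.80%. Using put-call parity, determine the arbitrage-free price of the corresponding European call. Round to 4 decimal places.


Put-call parity: C - P = S_0 * exp(-qT) - K * exp(-rT).
S_0 * exp(-qT) = 9.2200 * 0.97726248 = 9.01036010
K * exp(-rT) = 10.7100 * 0.96271294 = 10.31065560
C = P + S*exp(-qT) - K*exp(-rT)
C = 2.8402 + 9.01036010 - 10.31065560 = 1.5399

Answer: Call price = 1.5399


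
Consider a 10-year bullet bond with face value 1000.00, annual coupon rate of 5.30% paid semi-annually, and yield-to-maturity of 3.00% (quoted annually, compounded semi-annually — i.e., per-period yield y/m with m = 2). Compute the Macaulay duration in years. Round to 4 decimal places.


Answer: Macaulay duration = 8.1013 years

Derivation:
Coupon per period c = face * coupon_rate / m = 26.500000
Periods per year m = 2; per-period yield y/m = 0.015000
Number of cashflows N = 20
Cashflows (t years, CF_t, discount factor 1/(1+y/m)^(m*t), PV):
  t = 0.5000: CF_t = 26.500000, DF = 0.985222, PV = 26.108374
  t = 1.0000: CF_t = 26.500000, DF = 0.970662, PV = 25.722536
  t = 1.5000: CF_t = 26.500000, DF = 0.956317, PV = 25.342400
  t = 2.0000: CF_t = 26.500000, DF = 0.942184, PV = 24.967882
  t = 2.5000: CF_t = 26.500000, DF = 0.928260, PV = 24.598899
  t = 3.0000: CF_t = 26.500000, DF = 0.914542, PV = 24.235368
  t = 3.5000: CF_t = 26.500000, DF = 0.901027, PV = 23.877210
  t = 4.0000: CF_t = 26.500000, DF = 0.887711, PV = 23.524345
  t = 4.5000: CF_t = 26.500000, DF = 0.874592, PV = 23.176694
  t = 5.0000: CF_t = 26.500000, DF = 0.861667, PV = 22.834182
  t = 5.5000: CF_t = 26.500000, DF = 0.848933, PV = 22.496731
  t = 6.0000: CF_t = 26.500000, DF = 0.836387, PV = 22.164267
  t = 6.5000: CF_t = 26.500000, DF = 0.824027, PV = 21.836716
  t = 7.0000: CF_t = 26.500000, DF = 0.811849, PV = 21.514006
  t = 7.5000: CF_t = 26.500000, DF = 0.799852, PV = 21.196065
  t = 8.0000: CF_t = 26.500000, DF = 0.788031, PV = 20.882823
  t = 8.5000: CF_t = 26.500000, DF = 0.776385, PV = 20.574209
  t = 9.0000: CF_t = 26.500000, DF = 0.764912, PV = 20.270157
  t = 9.5000: CF_t = 26.500000, DF = 0.753607, PV = 19.970598
  t = 10.0000: CF_t = 1026.500000, DF = 0.742470, PV = 762.145884
Price P = sum_t PV_t = 1197.439346
Macaulay numerator sum_t t * PV_t:
  t * PV_t at t = 0.5000: 13.054187
  t * PV_t at t = 1.0000: 25.722536
  t * PV_t at t = 1.5000: 38.013601
  t * PV_t at t = 2.0000: 49.935764
  t * PV_t at t = 2.5000: 61.497247
  t * PV_t at t = 3.0000: 72.706104
  t * PV_t at t = 3.5000: 83.570235
  t * PV_t at t = 4.0000: 94.097379
  t * PV_t at t = 4.5000: 104.295125
  t * PV_t at t = 5.0000: 114.170908
  t * PV_t at t = 5.5000: 123.732019
  t * PV_t at t = 6.0000: 132.985600
  t * PV_t at t = 6.5000: 141.938654
  t * PV_t at t = 7.0000: 150.598041
  t * PV_t at t = 7.5000: 158.970487
  t * PV_t at t = 8.0000: 167.062580
  t * PV_t at t = 8.5000: 174.880780
  t * PV_t at t = 9.0000: 182.431413
  t * PV_t at t = 9.5000: 189.720682
  t * PV_t at t = 10.0000: 7621.458843
Macaulay duration D = (sum_t t * PV_t) / P = 9700.842184 / 1197.439346 = 8.101322


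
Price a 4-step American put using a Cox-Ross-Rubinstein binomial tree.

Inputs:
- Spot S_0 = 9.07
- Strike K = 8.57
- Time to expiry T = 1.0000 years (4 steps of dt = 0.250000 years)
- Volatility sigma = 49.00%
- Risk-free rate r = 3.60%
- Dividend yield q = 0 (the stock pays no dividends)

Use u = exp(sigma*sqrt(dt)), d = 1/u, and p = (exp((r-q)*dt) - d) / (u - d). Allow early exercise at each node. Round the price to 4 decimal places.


dt = T/N = 0.250000
u = exp(sigma*sqrt(dt)) = 1.277621; d = 1/u = 0.782705
p = (exp((r-q)*dt) - d) / (u - d) = 0.457322
Discount per step: exp(-r*dt) = 0.991040
Stock lattice S(k, i) with i counting down-moves:
  k=0: S(0,0) = 9.0700
  k=1: S(1,0) = 11.5880; S(1,1) = 7.0991
  k=2: S(2,0) = 14.8051; S(2,1) = 9.0700; S(2,2) = 5.5565
  k=3: S(3,0) = 18.9153; S(3,1) = 11.5880; S(3,2) = 7.0991; S(3,3) = 4.3491
  k=4: S(4,0) = 24.1666; S(4,1) = 14.8051; S(4,2) = 9.0700; S(4,3) = 5.5565; S(4,4) = 3.4041
Terminal payoffs V(N, i) = max(K - S_T, 0):
  V(4,0) = 0.000000; V(4,1) = 0.000000; V(4,2) = 0.000000; V(4,3) = 3.013479; V(4,4) = 5.165928
Backward induction: V(k, i) = exp(-r*dt) * [p * V(k+1, i) + (1-p) * V(k+1, i+1)]; then take max(V_cont, immediate exercise) for American.
  V(3,0) = exp(-r*dt) * [p*0.000000 + (1-p)*0.000000] = 0.000000; exercise = 0.000000; V(3,0) = max -> 0.000000
  V(3,1) = exp(-r*dt) * [p*0.000000 + (1-p)*0.000000] = 0.000000; exercise = 0.000000; V(3,1) = max -> 0.000000
  V(3,2) = exp(-r*dt) * [p*0.000000 + (1-p)*3.013479] = 1.620698; exercise = 1.470870; V(3,2) = max -> 1.620698
  V(3,3) = exp(-r*dt) * [p*3.013479 + (1-p)*5.165928] = 4.144102; exercise = 4.220885; V(3,3) = max -> 4.220885
  V(2,0) = exp(-r*dt) * [p*0.000000 + (1-p)*0.000000] = 0.000000; exercise = 0.000000; V(2,0) = max -> 0.000000
  V(2,1) = exp(-r*dt) * [p*0.000000 + (1-p)*1.620698] = 0.871638; exercise = 0.000000; V(2,1) = max -> 0.871638
  V(2,2) = exp(-r*dt) * [p*1.620698 + (1-p)*4.220885] = 3.004600; exercise = 3.013479; V(2,2) = max -> 3.013479
  V(1,0) = exp(-r*dt) * [p*0.000000 + (1-p)*0.871638] = 0.468781; exercise = 0.000000; V(1,0) = max -> 0.468781
  V(1,1) = exp(-r*dt) * [p*0.871638 + (1-p)*3.013479] = 2.015745; exercise = 1.470870; V(1,1) = max -> 2.015745
  V(0,0) = exp(-r*dt) * [p*0.468781 + (1-p)*2.015745] = 1.296563; exercise = 0.000000; V(0,0) = max -> 1.296563

Answer: Price = V(0,0) = 1.2966


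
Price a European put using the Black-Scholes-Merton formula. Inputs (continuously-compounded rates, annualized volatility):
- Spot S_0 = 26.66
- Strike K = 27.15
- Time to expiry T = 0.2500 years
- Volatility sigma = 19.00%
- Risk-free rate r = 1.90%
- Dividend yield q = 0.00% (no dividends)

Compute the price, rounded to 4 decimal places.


d1 = (ln(S/K) + (r - q + 0.5*sigma^2) * T) / (sigma * sqrt(T)) = -0.09421296
d2 = d1 - sigma * sqrt(T) = -0.18921296
exp(-rT) = 0.99526126; exp(-qT) = 1.00000000
P = K * exp(-rT) * N(-d2) - S_0 * exp(-qT) * N(-d1)
N(-d1) = 0.53753001; N(-d2) = 0.57503705
P = 27.1500 * 0.99526126 * 0.57503705 - 26.6600 * 1.00000000 * 0.53753001 = 1.2077

Answer: Price = 1.2077
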